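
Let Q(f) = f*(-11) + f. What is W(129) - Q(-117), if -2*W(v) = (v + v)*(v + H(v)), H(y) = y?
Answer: -34452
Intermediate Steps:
Q(f) = -10*f (Q(f) = -11*f + f = -10*f)
W(v) = -2*v**2 (W(v) = -(v + v)*(v + v)/2 = -2*v*2*v/2 = -2*v**2)
W(129) - Q(-117) = -2*129**2 - (-10)*(-117) = -2*16641 - 1*1170 = -33282 - 1170 = -34452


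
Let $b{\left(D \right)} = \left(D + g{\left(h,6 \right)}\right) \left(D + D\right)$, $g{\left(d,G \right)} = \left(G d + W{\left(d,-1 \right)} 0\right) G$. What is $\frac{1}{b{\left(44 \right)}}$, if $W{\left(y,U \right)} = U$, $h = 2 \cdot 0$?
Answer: $\frac{1}{3872} \approx 0.00025826$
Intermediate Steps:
$h = 0$
$g{\left(d,G \right)} = d G^{2}$ ($g{\left(d,G \right)} = \left(G d - 0\right) G = \left(G d + 0\right) G = G d G = d G^{2}$)
$b{\left(D \right)} = 2 D^{2}$ ($b{\left(D \right)} = \left(D + 0 \cdot 6^{2}\right) \left(D + D\right) = \left(D + 0 \cdot 36\right) 2 D = \left(D + 0\right) 2 D = D 2 D = 2 D^{2}$)
$\frac{1}{b{\left(44 \right)}} = \frac{1}{2 \cdot 44^{2}} = \frac{1}{2 \cdot 1936} = \frac{1}{3872}$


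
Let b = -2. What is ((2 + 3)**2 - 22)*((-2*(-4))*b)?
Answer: -48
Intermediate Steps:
((2 + 3)**2 - 22)*((-2*(-4))*b) = ((2 + 3)**2 - 22)*(-2*(-4)*(-2)) = (5**2 - 22)*(8*(-2)) = (25 - 22)*(-16) = 3*(-16) = -48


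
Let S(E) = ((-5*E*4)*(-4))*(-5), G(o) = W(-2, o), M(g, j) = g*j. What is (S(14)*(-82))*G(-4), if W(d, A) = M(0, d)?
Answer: 0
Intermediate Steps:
W(d, A) = 0 (W(d, A) = 0*d = 0)
G(o) = 0
S(E) = -400*E (S(E) = (-20*E*(-4))*(-5) = (80*E)*(-5) = -400*E)
(S(14)*(-82))*G(-4) = (-400*14*(-82))*0 = -5600*(-82)*0 = 459200*0 = 0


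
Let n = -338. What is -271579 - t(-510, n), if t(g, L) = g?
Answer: -271069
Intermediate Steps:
-271579 - t(-510, n) = -271579 - 1*(-510) = -271579 + 510 = -271069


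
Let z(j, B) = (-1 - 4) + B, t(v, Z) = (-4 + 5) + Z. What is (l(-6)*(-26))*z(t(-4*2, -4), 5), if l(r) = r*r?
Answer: 0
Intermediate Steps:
t(v, Z) = 1 + Z
l(r) = r²
z(j, B) = -5 + B
(l(-6)*(-26))*z(t(-4*2, -4), 5) = ((-6)²*(-26))*(-5 + 5) = (36*(-26))*0 = -936*0 = 0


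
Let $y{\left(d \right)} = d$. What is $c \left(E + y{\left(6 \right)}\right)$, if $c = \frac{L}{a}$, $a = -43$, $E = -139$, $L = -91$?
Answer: $- \frac{12103}{43} \approx -281.46$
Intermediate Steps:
$c = \frac{91}{43}$ ($c = - \frac{91}{-43} = \left(-91\right) \left(- \frac{1}{43}\right) = \frac{91}{43} \approx 2.1163$)
$c \left(E + y{\left(6 \right)}\right) = \frac{91 \left(-139 + 6\right)}{43} = \frac{91}{43} \left(-133\right) = - \frac{12103}{43}$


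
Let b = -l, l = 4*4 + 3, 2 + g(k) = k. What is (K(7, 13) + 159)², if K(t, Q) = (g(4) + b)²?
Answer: 200704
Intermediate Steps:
g(k) = -2 + k
l = 19 (l = 16 + 3 = 19)
b = -19 (b = -1*19 = -19)
K(t, Q) = 289 (K(t, Q) = ((-2 + 4) - 19)² = (2 - 19)² = (-17)² = 289)
(K(7, 13) + 159)² = (289 + 159)² = 448² = 200704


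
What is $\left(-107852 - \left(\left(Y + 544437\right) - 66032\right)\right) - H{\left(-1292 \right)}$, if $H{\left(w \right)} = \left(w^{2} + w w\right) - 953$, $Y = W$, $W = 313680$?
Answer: $-4237512$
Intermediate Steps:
$Y = 313680$
$H{\left(w \right)} = -953 + 2 w^{2}$ ($H{\left(w \right)} = \left(w^{2} + w^{2}\right) - 953 = 2 w^{2} - 953 = -953 + 2 w^{2}$)
$\left(-107852 - \left(\left(Y + 544437\right) - 66032\right)\right) - H{\left(-1292 \right)} = \left(-107852 - \left(\left(313680 + 544437\right) - 66032\right)\right) - \left(-953 + 2 \left(-1292\right)^{2}\right) = \left(-107852 - \left(858117 - 66032\right)\right) - \left(-953 + 2 \cdot 1669264\right) = \left(-107852 - 792085\right) - \left(-953 + 3338528\right) = \left(-107852 - 792085\right) - 3337575 = -899937 - 3337575 = -4237512$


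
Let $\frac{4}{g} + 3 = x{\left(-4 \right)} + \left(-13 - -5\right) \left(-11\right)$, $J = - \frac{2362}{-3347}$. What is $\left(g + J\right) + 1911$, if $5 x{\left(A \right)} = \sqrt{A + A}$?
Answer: $\frac{1155804906707}{604578651} - \frac{40 i \sqrt{2}}{180633} \approx 1911.8 - 0.00031317 i$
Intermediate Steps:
$J = \frac{2362}{3347}$ ($J = \left(-2362\right) \left(- \frac{1}{3347}\right) = \frac{2362}{3347} \approx 0.70571$)
$x{\left(A \right)} = \frac{\sqrt{2} \sqrt{A}}{5}$ ($x{\left(A \right)} = \frac{\sqrt{A + A}}{5} = \frac{\sqrt{2 A}}{5} = \frac{\sqrt{2} \sqrt{A}}{5}$)
$g = \frac{4}{85 + \frac{2 i \sqrt{2}}{5}}$ ($g = \frac{4}{-3 + \left(\frac{\sqrt{2} \sqrt{-4}}{5} + \left(-13 - -5\right) \left(-11\right)\right)} = \frac{4}{-3 + \left(\frac{\sqrt{2} \cdot 2 i}{5} + \left(-13 + 5\right) \left(-11\right)\right)} = \frac{4}{-3 + \left(\frac{2 i \sqrt{2}}{5} - -88\right)} = \frac{4}{-3 + \left(\frac{2 i \sqrt{2}}{5} + 88\right)} = \frac{4}{-3 + \left(88 + \frac{2 i \sqrt{2}}{5}\right)} = \frac{4}{85 + \frac{2 i \sqrt{2}}{5}} \approx 0.047057 - 0.00031317 i$)
$\left(g + J\right) + 1911 = \left(\left(\frac{8500}{180633} - \frac{40 i \sqrt{2}}{180633}\right) + \frac{2362}{3347}\right) + 1911 = \left(\frac{455104646}{604578651} - \frac{40 i \sqrt{2}}{180633}\right) + 1911 = \frac{1155804906707}{604578651} - \frac{40 i \sqrt{2}}{180633}$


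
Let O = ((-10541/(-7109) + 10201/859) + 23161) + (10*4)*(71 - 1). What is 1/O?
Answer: 6106631/158615821019 ≈ 3.8499e-5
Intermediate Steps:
O = 158615821019/6106631 (O = ((-10541*(-1/7109) + 10201*(1/859)) + 23161) + 40*70 = ((10541/7109 + 10201/859) + 23161) + 2800 = (81573628/6106631 + 23161) + 2800 = 141517254219/6106631 + 2800 = 158615821019/6106631 ≈ 25974.)
1/O = 1/(158615821019/6106631) = 6106631/158615821019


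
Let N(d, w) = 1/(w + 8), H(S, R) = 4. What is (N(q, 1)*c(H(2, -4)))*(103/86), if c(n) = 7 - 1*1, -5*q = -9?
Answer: 103/129 ≈ 0.79845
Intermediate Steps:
q = 9/5 (q = -1/5*(-9) = 9/5 ≈ 1.8000)
c(n) = 6 (c(n) = 7 - 1 = 6)
N(d, w) = 1/(8 + w)
(N(q, 1)*c(H(2, -4)))*(103/86) = (6/(8 + 1))*(103/86) = (6/9)*(103*(1/86)) = ((1/9)*6)*(103/86) = (2/3)*(103/86) = 103/129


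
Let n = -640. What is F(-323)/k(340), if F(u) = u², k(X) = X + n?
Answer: -104329/300 ≈ -347.76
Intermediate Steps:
k(X) = -640 + X (k(X) = X - 640 = -640 + X)
F(-323)/k(340) = (-323)²/(-640 + 340) = 104329/(-300) = 104329*(-1/300) = -104329/300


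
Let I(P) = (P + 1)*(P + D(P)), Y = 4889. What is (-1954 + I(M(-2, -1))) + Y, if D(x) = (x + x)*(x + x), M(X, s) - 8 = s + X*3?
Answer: 2945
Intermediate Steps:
M(X, s) = 8 + s + 3*X (M(X, s) = 8 + (s + X*3) = 8 + (s + 3*X) = 8 + s + 3*X)
D(x) = 4*x**2 (D(x) = (2*x)*(2*x) = 4*x**2)
I(P) = (1 + P)*(P + 4*P**2) (I(P) = (P + 1)*(P + 4*P**2) = (1 + P)*(P + 4*P**2))
(-1954 + I(M(-2, -1))) + Y = (-1954 + (8 - 1 + 3*(-2))*(1 + 4*(8 - 1 + 3*(-2))**2 + 5*(8 - 1 + 3*(-2)))) + 4889 = (-1954 + (8 - 1 - 6)*(1 + 4*(8 - 1 - 6)**2 + 5*(8 - 1 - 6))) + 4889 = (-1954 + 1*(1 + 4*1**2 + 5*1)) + 4889 = (-1954 + 1*(1 + 4*1 + 5)) + 4889 = (-1954 + 1*(1 + 4 + 5)) + 4889 = (-1954 + 1*10) + 4889 = (-1954 + 10) + 4889 = -1944 + 4889 = 2945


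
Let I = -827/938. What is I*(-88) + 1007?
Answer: 508671/469 ≈ 1084.6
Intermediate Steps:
I = -827/938 (I = -827*1/938 = -827/938 ≈ -0.88166)
I*(-88) + 1007 = -827/938*(-88) + 1007 = 36388/469 + 1007 = 508671/469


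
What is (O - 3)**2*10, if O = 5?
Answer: 40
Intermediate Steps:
(O - 3)**2*10 = (5 - 3)**2*10 = 2**2*10 = 4*10 = 40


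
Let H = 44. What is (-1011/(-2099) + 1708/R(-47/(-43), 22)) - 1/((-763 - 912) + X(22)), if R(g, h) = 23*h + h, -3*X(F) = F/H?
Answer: 10351428383/2784810468 ≈ 3.7171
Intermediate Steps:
X(F) = -F/132 (X(F) = -F/(3*44) = -F/132)
R(g, h) = 24*h
(-1011/(-2099) + 1708/R(-47/(-43), 22)) - 1/((-763 - 912) + X(22)) = (-1011/(-2099) + 1708/((24*22))) - 1/((-763 - 912) - 1/132*22) = (-1011*(-1/2099) + 1708/528) - 1/(-1675 - ⅙) = (1011/2099 + 1708*(1/528)) - 1/(-10051/6) = (1011/2099 + 427/132) - 1*(-6/10051) = 1029725/277068 + 6/10051 = 10351428383/2784810468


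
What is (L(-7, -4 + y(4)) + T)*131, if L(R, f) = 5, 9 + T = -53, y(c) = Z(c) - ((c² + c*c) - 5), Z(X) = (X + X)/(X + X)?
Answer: -7467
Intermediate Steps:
Z(X) = 1 (Z(X) = (2*X)/((2*X)) = (2*X)*(1/(2*X)) = 1)
y(c) = 6 - 2*c² (y(c) = 1 - ((c² + c*c) - 5) = 1 - ((c² + c²) - 5) = 1 - (2*c² - 5) = 1 - (-5 + 2*c²) = 1 + (5 - 2*c²) = 6 - 2*c²)
T = -62 (T = -9 - 53 = -62)
(L(-7, -4 + y(4)) + T)*131 = (5 - 62)*131 = -57*131 = -7467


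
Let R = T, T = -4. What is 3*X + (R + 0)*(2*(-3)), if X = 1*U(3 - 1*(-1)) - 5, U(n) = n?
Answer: 21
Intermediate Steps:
X = -1 (X = 1*(3 - 1*(-1)) - 5 = 1*(3 + 1) - 5 = 1*4 - 5 = 4 - 5 = -1)
R = -4
3*X + (R + 0)*(2*(-3)) = 3*(-1) + (-4 + 0)*(2*(-3)) = -3 - 4*(-6) = -3 + 24 = 21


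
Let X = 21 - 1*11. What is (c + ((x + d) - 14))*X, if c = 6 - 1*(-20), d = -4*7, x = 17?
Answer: 10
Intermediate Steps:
X = 10 (X = 21 - 11 = 10)
d = -28
c = 26 (c = 6 + 20 = 26)
(c + ((x + d) - 14))*X = (26 + ((17 - 28) - 14))*10 = (26 + (-11 - 14))*10 = (26 - 25)*10 = 1*10 = 10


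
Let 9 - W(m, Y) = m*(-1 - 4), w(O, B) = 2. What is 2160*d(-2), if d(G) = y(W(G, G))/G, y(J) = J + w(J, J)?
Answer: -1080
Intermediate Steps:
W(m, Y) = 9 + 5*m (W(m, Y) = 9 - m*(-1 - 4) = 9 - m*(-5) = 9 - (-5)*m = 9 + 5*m)
y(J) = 2 + J (y(J) = J + 2 = 2 + J)
d(G) = (11 + 5*G)/G (d(G) = (2 + (9 + 5*G))/G = (11 + 5*G)/G)
2160*d(-2) = 2160*(5 + 11/(-2)) = 2160*(5 + 11*(-½)) = 2160*(5 - 11/2) = 2160*(-½) = -1080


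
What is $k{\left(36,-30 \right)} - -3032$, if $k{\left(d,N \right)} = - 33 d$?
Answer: $1844$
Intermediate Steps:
$k{\left(36,-30 \right)} - -3032 = \left(-33\right) 36 - -3032 = -1188 + 3032 = 1844$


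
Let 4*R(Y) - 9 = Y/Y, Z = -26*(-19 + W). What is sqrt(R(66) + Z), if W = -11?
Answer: sqrt(3130)/2 ≈ 27.973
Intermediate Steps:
Z = 780 (Z = -26*(-19 - 11) = -26*(-30) = 780)
R(Y) = 5/2 (R(Y) = 9/4 + (Y/Y)/4 = 9/4 + (1/4)*1 = 9/4 + 1/4 = 5/2)
sqrt(R(66) + Z) = sqrt(5/2 + 780) = sqrt(1565/2) = sqrt(3130)/2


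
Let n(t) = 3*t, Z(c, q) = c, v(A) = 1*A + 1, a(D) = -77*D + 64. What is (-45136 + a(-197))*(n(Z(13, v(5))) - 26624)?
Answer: 794971255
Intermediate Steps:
a(D) = 64 - 77*D
v(A) = 1 + A (v(A) = A + 1 = 1 + A)
(-45136 + a(-197))*(n(Z(13, v(5))) - 26624) = (-45136 + (64 - 77*(-197)))*(3*13 - 26624) = (-45136 + (64 + 15169))*(39 - 26624) = (-45136 + 15233)*(-26585) = -29903*(-26585) = 794971255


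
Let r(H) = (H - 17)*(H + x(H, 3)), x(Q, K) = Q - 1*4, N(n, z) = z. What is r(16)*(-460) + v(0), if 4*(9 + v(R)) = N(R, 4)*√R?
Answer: 12871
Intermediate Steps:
x(Q, K) = -4 + Q (x(Q, K) = Q - 4 = -4 + Q)
r(H) = (-17 + H)*(-4 + 2*H) (r(H) = (H - 17)*(H + (-4 + H)) = (-17 + H)*(-4 + 2*H))
v(R) = -9 + √R (v(R) = -9 + (4*√R)/4 = -9 + √R)
r(16)*(-460) + v(0) = (68 - 38*16 + 2*16²)*(-460) + (-9 + √0) = (68 - 608 + 2*256)*(-460) + (-9 + 0) = (68 - 608 + 512)*(-460) - 9 = -28*(-460) - 9 = 12880 - 9 = 12871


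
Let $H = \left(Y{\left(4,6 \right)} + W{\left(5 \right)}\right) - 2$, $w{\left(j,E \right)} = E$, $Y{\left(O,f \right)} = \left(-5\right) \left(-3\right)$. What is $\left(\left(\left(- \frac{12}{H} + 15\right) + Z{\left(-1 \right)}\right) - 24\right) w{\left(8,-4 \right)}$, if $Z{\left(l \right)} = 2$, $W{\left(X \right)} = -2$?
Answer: $\frac{356}{11} \approx 32.364$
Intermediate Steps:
$Y{\left(O,f \right)} = 15$
$H = 11$ ($H = \left(15 - 2\right) - 2 = 13 - 2 = 11$)
$\left(\left(\left(- \frac{12}{H} + 15\right) + Z{\left(-1 \right)}\right) - 24\right) w{\left(8,-4 \right)} = \left(\left(\left(- \frac{12}{11} + 15\right) + 2\right) - 24\right) \left(-4\right) = \left(\left(\frac{153}{11} + 2\right) - 24\right) \left(-4\right) = \left(\frac{175}{11} - 24\right) \left(-4\right) = \left(- \frac{89}{11}\right) \left(-4\right) = \frac{356}{11}$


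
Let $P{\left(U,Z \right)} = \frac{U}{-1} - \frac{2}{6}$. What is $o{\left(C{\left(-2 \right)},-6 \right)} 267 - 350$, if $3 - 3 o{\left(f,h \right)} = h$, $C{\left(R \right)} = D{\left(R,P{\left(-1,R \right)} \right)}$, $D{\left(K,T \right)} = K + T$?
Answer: $451$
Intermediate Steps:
$P{\left(U,Z \right)} = - \frac{1}{3} - U$ ($P{\left(U,Z \right)} = U \left(-1\right) - \frac{1}{3} = - U - \frac{1}{3} = - \frac{1}{3} - U$)
$C{\left(R \right)} = \frac{2}{3} + R$ ($C{\left(R \right)} = R - - \frac{2}{3} = R + \left(- \frac{1}{3} + 1\right) = R + \frac{2}{3} = \frac{2}{3} + R$)
$o{\left(f,h \right)} = 1 - \frac{h}{3}$
$o{\left(C{\left(-2 \right)},-6 \right)} 267 - 350 = \left(1 - -2\right) 267 - 350 = \left(1 + 2\right) 267 - 350 = 3 \cdot 267 - 350 = 801 - 350 = 451$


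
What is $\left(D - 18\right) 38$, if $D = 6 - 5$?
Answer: $-646$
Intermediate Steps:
$D = 1$ ($D = 6 - 5 = 1$)
$\left(D - 18\right) 38 = \left(1 - 18\right) 38 = \left(-17\right) 38 = -646$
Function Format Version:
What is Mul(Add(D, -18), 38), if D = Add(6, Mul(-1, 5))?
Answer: -646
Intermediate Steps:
D = 1 (D = Add(6, -5) = 1)
Mul(Add(D, -18), 38) = Mul(Add(1, -18), 38) = Mul(-17, 38) = -646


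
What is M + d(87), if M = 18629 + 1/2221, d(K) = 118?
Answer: 41637088/2221 ≈ 18747.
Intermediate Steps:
M = 41375010/2221 (M = 18629 + 1/2221 = 41375010/2221 ≈ 18629.)
M + d(87) = 41375010/2221 + 118 = 41637088/2221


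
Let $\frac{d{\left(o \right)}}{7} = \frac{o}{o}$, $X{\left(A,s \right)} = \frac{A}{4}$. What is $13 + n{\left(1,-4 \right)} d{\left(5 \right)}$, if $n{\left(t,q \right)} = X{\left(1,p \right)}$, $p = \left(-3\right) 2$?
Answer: $\frac{59}{4} \approx 14.75$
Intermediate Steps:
$p = -6$
$X{\left(A,s \right)} = \frac{A}{4}$ ($X{\left(A,s \right)} = A \frac{1}{4} = \frac{A}{4}$)
$n{\left(t,q \right)} = \frac{1}{4}$ ($n{\left(t,q \right)} = \frac{1}{4} \cdot 1 = \frac{1}{4}$)
$d{\left(o \right)} = 7$ ($d{\left(o \right)} = 7 \frac{o}{o} = 7 \cdot 1 = 7$)
$13 + n{\left(1,-4 \right)} d{\left(5 \right)} = 13 + \frac{1}{4} \cdot 7 = 13 + \frac{7}{4} = \frac{59}{4}$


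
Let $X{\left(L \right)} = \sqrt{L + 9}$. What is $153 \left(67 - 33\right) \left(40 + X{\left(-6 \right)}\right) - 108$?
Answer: $207972 + 5202 \sqrt{3} \approx 2.1698 \cdot 10^{5}$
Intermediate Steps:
$X{\left(L \right)} = \sqrt{9 + L}$
$153 \left(67 - 33\right) \left(40 + X{\left(-6 \right)}\right) - 108 = 153 \left(67 - 33\right) \left(40 + \sqrt{9 - 6}\right) - 108 = 153 \cdot 34 \left(40 + \sqrt{3}\right) - 108 = 153 \left(1360 + 34 \sqrt{3}\right) - 108 = \left(208080 + 5202 \sqrt{3}\right) - 108 = 207972 + 5202 \sqrt{3}$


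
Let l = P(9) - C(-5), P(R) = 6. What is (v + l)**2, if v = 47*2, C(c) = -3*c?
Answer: 7225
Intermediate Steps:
l = -9 (l = 6 - (-3)*(-5) = 6 - 1*15 = 6 - 15 = -9)
v = 94
(v + l)**2 = (94 - 9)**2 = 85**2 = 7225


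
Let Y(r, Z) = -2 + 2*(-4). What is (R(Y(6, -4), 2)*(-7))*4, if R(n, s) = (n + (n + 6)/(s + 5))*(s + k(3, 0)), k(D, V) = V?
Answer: 592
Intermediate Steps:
Y(r, Z) = -10 (Y(r, Z) = -2 - 8 = -10)
R(n, s) = s*(n + (6 + n)/(5 + s)) (R(n, s) = (n + (n + 6)/(s + 5))*(s + 0) = (n + (6 + n)/(5 + s))*s = s*(n + (6 + n)/(5 + s)))
(R(Y(6, -4), 2)*(-7))*4 = ((2*(6 + 6*(-10) - 10*2)/(5 + 2))*(-7))*4 = ((2*(6 - 60 - 20)/7)*(-7))*4 = ((2*(1/7)*(-74))*(-7))*4 = -148/7*(-7)*4 = 148*4 = 592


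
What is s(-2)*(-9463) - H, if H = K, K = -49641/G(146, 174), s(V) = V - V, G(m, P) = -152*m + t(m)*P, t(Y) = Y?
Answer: 49641/3212 ≈ 15.455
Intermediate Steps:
G(m, P) = -152*m + P*m (G(m, P) = -152*m + m*P = -152*m + P*m)
s(V) = 0
K = -49641/3212 (K = -49641*1/(146*(-152 + 174)) = -49641/(146*22) = -49641/3212 ≈ -15.455)
H = -49641/3212 ≈ -15.455
s(-2)*(-9463) - H = 0*(-9463) - 1*(-49641/3212) = 0 + 49641/3212 = 49641/3212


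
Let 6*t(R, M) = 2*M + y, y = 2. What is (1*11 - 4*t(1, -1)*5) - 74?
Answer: -63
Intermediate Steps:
t(R, M) = ⅓ + M/3 (t(R, M) = (2*M + 2)/6 = (2 + 2*M)/6 = ⅓ + M/3)
(1*11 - 4*t(1, -1)*5) - 74 = (1*11 - 4*(⅓ + (⅓)*(-1))*5) - 74 = (11 - 4*(⅓ - ⅓)*5) - 74 = (11 - 4*0*5) - 74 = (11 + 0*5) - 74 = (11 + 0) - 74 = 11 - 74 = -63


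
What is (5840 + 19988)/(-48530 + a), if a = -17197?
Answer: -25828/65727 ≈ -0.39296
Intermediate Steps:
(5840 + 19988)/(-48530 + a) = (5840 + 19988)/(-48530 - 17197) = 25828/(-65727) = 25828*(-1/65727) = -25828/65727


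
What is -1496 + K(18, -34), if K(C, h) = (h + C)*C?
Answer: -1784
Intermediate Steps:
K(C, h) = C*(C + h) (K(C, h) = (C + h)*C = C*(C + h))
-1496 + K(18, -34) = -1496 + 18*(18 - 34) = -1496 + 18*(-16) = -1496 - 288 = -1784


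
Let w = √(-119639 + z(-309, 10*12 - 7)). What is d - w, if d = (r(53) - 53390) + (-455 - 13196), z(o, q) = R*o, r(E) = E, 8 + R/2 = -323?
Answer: -66988 - √84919 ≈ -67279.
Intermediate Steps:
R = -662 (R = -16 + 2*(-323) = -16 - 646 = -662)
z(o, q) = -662*o
w = √84919 (w = √(-119639 - 662*(-309)) = √(-119639 + 204558) = √84919 ≈ 291.41)
d = -66988 (d = (53 - 53390) + (-455 - 13196) = -53337 - 13651 = -66988)
d - w = -66988 - √84919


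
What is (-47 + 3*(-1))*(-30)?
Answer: 1500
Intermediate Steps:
(-47 + 3*(-1))*(-30) = (-47 - 3)*(-30) = -50*(-30) = 1500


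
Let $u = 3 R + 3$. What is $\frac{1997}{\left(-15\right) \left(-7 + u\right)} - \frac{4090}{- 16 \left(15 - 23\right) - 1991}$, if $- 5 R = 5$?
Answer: $\frac{1383287}{65205} \approx 21.214$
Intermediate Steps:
$R = -1$ ($R = \left(- \frac{1}{5}\right) 5 = -1$)
$u = 0$ ($u = 3 \left(-1\right) + 3 = -3 + 3 = 0$)
$\frac{1997}{\left(-15\right) \left(-7 + u\right)} - \frac{4090}{- 16 \left(15 - 23\right) - 1991} = \frac{1997}{\left(-15\right) \left(-7 + 0\right)} - \frac{4090}{- 16 \left(15 - 23\right) - 1991} = \frac{1997}{\left(-15\right) \left(-7\right)} - \frac{4090}{\left(-16\right) \left(-8\right) - 1991} = \frac{1997}{105} - \frac{4090}{128 - 1991} = 1997 \cdot \frac{1}{105} - \frac{4090}{-1863} = \frac{1997}{105} - - \frac{4090}{1863} = \frac{1997}{105} + \frac{4090}{1863} = \frac{1383287}{65205}$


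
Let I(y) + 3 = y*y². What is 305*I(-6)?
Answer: -66795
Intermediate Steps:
I(y) = -3 + y³ (I(y) = -3 + y*y² = -3 + y³)
305*I(-6) = 305*(-3 + (-6)³) = 305*(-3 - 216) = 305*(-219) = -66795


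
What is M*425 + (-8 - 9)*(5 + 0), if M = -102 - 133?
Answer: -99960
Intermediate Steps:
M = -235
M*425 + (-8 - 9)*(5 + 0) = -235*425 + (-8 - 9)*(5 + 0) = -99875 - 17*5 = -99875 - 85 = -99960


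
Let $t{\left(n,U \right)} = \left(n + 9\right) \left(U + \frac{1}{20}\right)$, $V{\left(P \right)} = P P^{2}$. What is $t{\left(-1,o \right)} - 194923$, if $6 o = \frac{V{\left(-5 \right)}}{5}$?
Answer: $- \frac{2924339}{15} \approx -1.9496 \cdot 10^{5}$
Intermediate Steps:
$V{\left(P \right)} = P^{3}$
$o = - \frac{25}{6}$ ($o = \frac{\left(-5\right)^{3} \cdot \frac{1}{5}}{6} = \frac{\left(-125\right) \frac{1}{5}}{6} = \frac{1}{6} \left(-25\right) = - \frac{25}{6} \approx -4.1667$)
$t{\left(n,U \right)} = \left(9 + n\right) \left(\frac{1}{20} + U\right)$ ($t{\left(n,U \right)} = \left(9 + n\right) \left(U + \frac{1}{20}\right) = \left(9 + n\right) \left(\frac{1}{20} + U\right)$)
$t{\left(-1,o \right)} - 194923 = \left(\frac{9}{20} + 9 \left(- \frac{25}{6}\right) + \frac{1}{20} \left(-1\right) - - \frac{25}{6}\right) - 194923 = \left(\frac{9}{20} - \frac{75}{2} - \frac{1}{20} + \frac{25}{6}\right) - 194923 = - \frac{494}{15} - 194923 = - \frac{2924339}{15}$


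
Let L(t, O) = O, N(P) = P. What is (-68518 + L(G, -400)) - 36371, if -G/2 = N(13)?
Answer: -105289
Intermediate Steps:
G = -26 (G = -2*13 = -26)
(-68518 + L(G, -400)) - 36371 = (-68518 - 400) - 36371 = -68918 - 36371 = -105289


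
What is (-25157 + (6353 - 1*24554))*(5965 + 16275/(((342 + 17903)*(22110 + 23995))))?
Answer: -8702250404787688/33647429 ≈ -2.5863e+8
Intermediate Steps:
(-25157 + (6353 - 1*24554))*(5965 + 16275/(((342 + 17903)*(22110 + 23995)))) = (-25157 + (6353 - 24554))*(5965 + 16275/((18245*46105))) = (-25157 - 18201)*(5965 + 16275/841185725) = -43358*(5965 + 16275*(1/841185725)) = -43358*(5965 + 651/33647429) = -43358*200706914636/33647429 = -8702250404787688/33647429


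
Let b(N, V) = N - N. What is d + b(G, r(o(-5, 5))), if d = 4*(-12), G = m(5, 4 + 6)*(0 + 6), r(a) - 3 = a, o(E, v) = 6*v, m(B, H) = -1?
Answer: -48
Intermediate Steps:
r(a) = 3 + a
G = -6 (G = -(0 + 6) = -1*6 = -6)
d = -48
b(N, V) = 0
d + b(G, r(o(-5, 5))) = -48 + 0 = -48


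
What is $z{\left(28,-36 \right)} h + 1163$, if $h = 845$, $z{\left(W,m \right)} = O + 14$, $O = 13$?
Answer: $23978$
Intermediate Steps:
$z{\left(W,m \right)} = 27$ ($z{\left(W,m \right)} = 13 + 14 = 27$)
$z{\left(28,-36 \right)} h + 1163 = 27 \cdot 845 + 1163 = 22815 + 1163 = 23978$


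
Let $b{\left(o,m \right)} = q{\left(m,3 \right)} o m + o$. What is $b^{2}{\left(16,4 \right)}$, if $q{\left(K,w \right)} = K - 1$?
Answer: $43264$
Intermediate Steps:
$q{\left(K,w \right)} = -1 + K$
$b{\left(o,m \right)} = o + m o \left(-1 + m\right)$ ($b{\left(o,m \right)} = \left(-1 + m\right) o m + o = o \left(-1 + m\right) m + o = m o \left(-1 + m\right) + o = o + m o \left(-1 + m\right)$)
$b^{2}{\left(16,4 \right)} = \left(16 \left(1 + 4 \left(-1 + 4\right)\right)\right)^{2} = \left(16 \left(1 + 4 \cdot 3\right)\right)^{2} = \left(16 \left(1 + 12\right)\right)^{2} = \left(16 \cdot 13\right)^{2} = 208^{2} = 43264$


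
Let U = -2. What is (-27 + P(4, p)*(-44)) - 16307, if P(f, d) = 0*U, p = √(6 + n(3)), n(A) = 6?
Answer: -16334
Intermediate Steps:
p = 2*√3 (p = √(6 + 6) = √12 = 2*√3 ≈ 3.4641)
P(f, d) = 0 (P(f, d) = 0*(-2) = 0)
(-27 + P(4, p)*(-44)) - 16307 = (-27 + 0*(-44)) - 16307 = (-27 + 0) - 16307 = -27 - 16307 = -16334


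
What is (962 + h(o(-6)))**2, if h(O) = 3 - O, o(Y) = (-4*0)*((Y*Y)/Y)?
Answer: 931225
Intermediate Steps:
o(Y) = 0 (o(Y) = 0*(Y**2/Y) = 0*Y = 0)
(962 + h(o(-6)))**2 = (962 + (3 - 1*0))**2 = (962 + (3 + 0))**2 = (962 + 3)**2 = 965**2 = 931225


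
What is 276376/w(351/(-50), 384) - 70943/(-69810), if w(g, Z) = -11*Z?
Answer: -131903787/2047760 ≈ -64.414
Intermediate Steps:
276376/w(351/(-50), 384) - 70943/(-69810) = 276376/((-11*384)) - 70943/(-69810) = 276376/(-4224) - 70943*(-1/69810) = 276376*(-1/4224) + 70943/69810 = -34547/528 + 70943/69810 = -131903787/2047760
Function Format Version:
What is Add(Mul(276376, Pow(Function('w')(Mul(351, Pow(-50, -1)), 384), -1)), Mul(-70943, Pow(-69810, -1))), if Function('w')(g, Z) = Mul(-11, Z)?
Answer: Rational(-131903787, 2047760) ≈ -64.414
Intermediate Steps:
Add(Mul(276376, Pow(Function('w')(Mul(351, Pow(-50, -1)), 384), -1)), Mul(-70943, Pow(-69810, -1))) = Add(Mul(276376, Pow(Mul(-11, 384), -1)), Mul(-70943, Pow(-69810, -1))) = Add(Mul(276376, Pow(-4224, -1)), Mul(-70943, Rational(-1, 69810))) = Add(Mul(276376, Rational(-1, 4224)), Rational(70943, 69810)) = Add(Rational(-34547, 528), Rational(70943, 69810)) = Rational(-131903787, 2047760)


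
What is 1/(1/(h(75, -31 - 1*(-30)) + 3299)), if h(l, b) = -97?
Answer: 3202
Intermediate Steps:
1/(1/(h(75, -31 - 1*(-30)) + 3299)) = 1/(1/(-97 + 3299)) = 1/(1/3202) = 3202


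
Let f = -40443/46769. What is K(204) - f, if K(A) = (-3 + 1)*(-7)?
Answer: 695209/46769 ≈ 14.865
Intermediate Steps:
K(A) = 14 (K(A) = -2*(-7) = 14)
f = -40443/46769 (f = -40443*1/46769 = -40443/46769 ≈ -0.86474)
K(204) - f = 14 - 1*(-40443/46769) = 14 + 40443/46769 = 695209/46769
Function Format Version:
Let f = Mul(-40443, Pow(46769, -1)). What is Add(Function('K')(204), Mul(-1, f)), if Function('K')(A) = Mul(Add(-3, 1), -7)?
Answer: Rational(695209, 46769) ≈ 14.865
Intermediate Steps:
Function('K')(A) = 14 (Function('K')(A) = Mul(-2, -7) = 14)
f = Rational(-40443, 46769) (f = Mul(-40443, Rational(1, 46769)) = Rational(-40443, 46769) ≈ -0.86474)
Add(Function('K')(204), Mul(-1, f)) = Add(14, Mul(-1, Rational(-40443, 46769))) = Add(14, Rational(40443, 46769)) = Rational(695209, 46769)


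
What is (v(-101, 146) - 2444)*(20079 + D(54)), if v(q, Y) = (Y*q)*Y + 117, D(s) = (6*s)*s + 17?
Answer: -81019894856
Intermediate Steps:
D(s) = 17 + 6*s² (D(s) = 6*s² + 17 = 17 + 6*s²)
v(q, Y) = 117 + q*Y² (v(q, Y) = q*Y² + 117 = 117 + q*Y²)
(v(-101, 146) - 2444)*(20079 + D(54)) = ((117 - 101*146²) - 2444)*(20079 + (17 + 6*54²)) = ((117 - 101*21316) - 2444)*(20079 + (17 + 6*2916)) = ((117 - 2152916) - 2444)*(20079 + (17 + 17496)) = (-2152799 - 2444)*(20079 + 17513) = -2155243*37592 = -81019894856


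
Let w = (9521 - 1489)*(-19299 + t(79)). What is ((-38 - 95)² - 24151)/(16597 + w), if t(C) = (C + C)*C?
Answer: 2154/18245849 ≈ 0.00011805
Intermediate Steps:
t(C) = 2*C² (t(C) = (2*C)*C = 2*C²)
w = -54754144 (w = (9521 - 1489)*(-19299 + 2*79²) = 8032*(-19299 + 2*6241) = 8032*(-19299 + 12482) = 8032*(-6817) = -54754144)
((-38 - 95)² - 24151)/(16597 + w) = ((-38 - 95)² - 24151)/(16597 - 54754144) = ((-133)² - 24151)/(-54737547) = (17689 - 24151)*(-1/54737547) = -6462*(-1/54737547) = 2154/18245849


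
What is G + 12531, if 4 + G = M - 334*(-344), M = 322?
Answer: 127745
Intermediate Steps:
G = 115214 (G = -4 + (322 - 334*(-344)) = -4 + (322 + 114896) = -4 + 115218 = 115214)
G + 12531 = 115214 + 12531 = 127745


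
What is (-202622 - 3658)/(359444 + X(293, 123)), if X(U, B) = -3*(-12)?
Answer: -5157/8987 ≈ -0.57383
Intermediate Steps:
X(U, B) = 36
(-202622 - 3658)/(359444 + X(293, 123)) = (-202622 - 3658)/(359444 + 36) = -206280/359480 = -206280*1/359480 = -5157/8987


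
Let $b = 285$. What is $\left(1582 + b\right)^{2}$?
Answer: $3485689$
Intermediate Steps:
$\left(1582 + b\right)^{2} = \left(1582 + 285\right)^{2} = 1867^{2} = 3485689$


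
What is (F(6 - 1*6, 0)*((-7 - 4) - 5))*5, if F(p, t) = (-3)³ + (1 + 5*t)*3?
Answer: 1920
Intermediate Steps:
F(p, t) = -24 + 15*t (F(p, t) = -27 + (3 + 15*t) = -24 + 15*t)
(F(6 - 1*6, 0)*((-7 - 4) - 5))*5 = ((-24 + 15*0)*((-7 - 4) - 5))*5 = ((-24 + 0)*(-11 - 5))*5 = -24*(-16)*5 = 384*5 = 1920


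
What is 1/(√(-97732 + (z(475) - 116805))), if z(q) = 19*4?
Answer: -I*√141/5499 ≈ -0.0021594*I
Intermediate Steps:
z(q) = 76
1/(√(-97732 + (z(475) - 116805))) = 1/(√(-97732 + (76 - 116805))) = 1/(√(-97732 - 116729)) = 1/(√(-214461)) = 1/(39*I*√141) = -I*√141/5499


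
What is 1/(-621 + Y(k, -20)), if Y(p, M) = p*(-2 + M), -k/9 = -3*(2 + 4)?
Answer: -1/4185 ≈ -0.00023895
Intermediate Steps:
k = 162 (k = -(-27)*(2 + 4) = -(-27)*6 = -9*(-18) = 162)
1/(-621 + Y(k, -20)) = 1/(-621 + 162*(-2 - 20)) = 1/(-621 + 162*(-22)) = 1/(-621 - 3564) = 1/(-4185) = -1/4185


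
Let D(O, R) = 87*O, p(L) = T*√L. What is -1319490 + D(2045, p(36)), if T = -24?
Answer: -1141575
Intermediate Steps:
p(L) = -24*√L
-1319490 + D(2045, p(36)) = -1319490 + 87*2045 = -1319490 + 177915 = -1141575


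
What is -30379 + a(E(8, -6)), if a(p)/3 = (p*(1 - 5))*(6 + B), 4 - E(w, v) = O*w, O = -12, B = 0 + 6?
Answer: -44779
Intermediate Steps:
B = 6
E(w, v) = 4 + 12*w (E(w, v) = 4 - (-12)*w = 4 + 12*w)
a(p) = -144*p (a(p) = 3*((p*(1 - 5))*(6 + 6)) = 3*((p*(-4))*12) = 3*(-4*p*12) = 3*(-48*p) = -144*p)
-30379 + a(E(8, -6)) = -30379 - 144*(4 + 12*8) = -30379 - 144*(4 + 96) = -30379 - 144*100 = -30379 - 14400 = -44779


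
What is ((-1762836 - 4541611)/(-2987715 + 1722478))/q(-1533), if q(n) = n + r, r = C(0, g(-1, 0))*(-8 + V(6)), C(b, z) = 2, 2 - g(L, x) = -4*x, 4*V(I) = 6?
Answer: -6304447/1956056402 ≈ -0.0032230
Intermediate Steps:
V(I) = 3/2 (V(I) = (1/4)*6 = 3/2)
g(L, x) = 2 + 4*x (g(L, x) = 2 - (-4)*x = 2 + 4*x)
r = -13 (r = 2*(-8 + 3/2) = 2*(-13/2) = -13)
q(n) = -13 + n (q(n) = n - 13 = -13 + n)
((-1762836 - 4541611)/(-2987715 + 1722478))/q(-1533) = ((-1762836 - 4541611)/(-2987715 + 1722478))/(-13 - 1533) = -6304447/(-1265237)/(-1546) = -6304447*(-1/1265237)*(-1/1546) = (6304447/1265237)*(-1/1546) = -6304447/1956056402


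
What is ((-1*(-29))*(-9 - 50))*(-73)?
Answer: 124903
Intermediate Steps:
((-1*(-29))*(-9 - 50))*(-73) = (29*(-59))*(-73) = -1711*(-73) = 124903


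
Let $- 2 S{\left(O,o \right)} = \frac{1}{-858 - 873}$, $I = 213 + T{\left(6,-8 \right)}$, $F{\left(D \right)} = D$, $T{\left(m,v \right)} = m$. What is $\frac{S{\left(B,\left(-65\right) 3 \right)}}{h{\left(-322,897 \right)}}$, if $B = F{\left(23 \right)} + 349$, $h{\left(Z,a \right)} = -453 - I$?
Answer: $- \frac{1}{2326464} \approx -4.2984 \cdot 10^{-7}$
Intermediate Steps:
$I = 219$ ($I = 213 + 6 = 219$)
$h{\left(Z,a \right)} = -672$ ($h{\left(Z,a \right)} = -453 - 219 = -672$)
$B = 372$ ($B = 23 + 349 = 372$)
$S{\left(O,o \right)} = \frac{1}{3462}$ ($S{\left(O,o \right)} = - \frac{1}{2 \left(-858 - 873\right)} = - \frac{1}{2 \left(-1731\right)} = \left(- \frac{1}{2}\right) \left(- \frac{1}{1731}\right) = \frac{1}{3462}$)
$\frac{S{\left(B,\left(-65\right) 3 \right)}}{h{\left(-322,897 \right)}} = \frac{1}{3462 \left(-672\right)} = \frac{1}{3462} \left(- \frac{1}{672}\right) = - \frac{1}{2326464}$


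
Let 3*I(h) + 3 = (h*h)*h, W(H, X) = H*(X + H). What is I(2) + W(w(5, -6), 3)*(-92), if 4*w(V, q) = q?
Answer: 626/3 ≈ 208.67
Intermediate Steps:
w(V, q) = q/4
W(H, X) = H*(H + X)
I(h) = -1 + h**3/3 (I(h) = -1 + ((h*h)*h)/3 = -1 + (h**2*h)/3 = -1 + h**3/3)
I(2) + W(w(5, -6), 3)*(-92) = (-1 + (1/3)*2**3) + (((1/4)*(-6))*((1/4)*(-6) + 3))*(-92) = (-1 + (1/3)*8) - 3*(-3/2 + 3)/2*(-92) = (-1 + 8/3) - 3/2*3/2*(-92) = 5/3 - 9/4*(-92) = 5/3 + 207 = 626/3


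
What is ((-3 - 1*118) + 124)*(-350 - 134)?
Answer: -1452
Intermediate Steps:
((-3 - 1*118) + 124)*(-350 - 134) = ((-3 - 118) + 124)*(-484) = (-121 + 124)*(-484) = 3*(-484) = -1452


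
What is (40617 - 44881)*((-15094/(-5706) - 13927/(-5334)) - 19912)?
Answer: 215288560638580/2536317 ≈ 8.4882e+7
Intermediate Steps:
(40617 - 44881)*((-15094/(-5706) - 13927/(-5334)) - 19912) = -4264*((-15094*(-1/5706) - 13927*(-1/5334)) - 19912) = -4264*((7547/2853 + 13927/5334) - 19912) = -4264*(26663143/5072634 - 19912) = -4264*(-100979625065/5072634) = 215288560638580/2536317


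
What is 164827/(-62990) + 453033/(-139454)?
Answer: -1840083326/313721695 ≈ -5.8653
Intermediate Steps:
164827/(-62990) + 453033/(-139454) = 164827*(-1/62990) + 453033*(-1/139454) = -164827/62990 - 64719/19922 = -1840083326/313721695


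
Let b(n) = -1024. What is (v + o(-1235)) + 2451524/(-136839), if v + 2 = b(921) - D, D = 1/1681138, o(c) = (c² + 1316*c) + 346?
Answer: -23173127977080281/230045242782 ≈ -1.0073e+5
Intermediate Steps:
o(c) = 346 + c² + 1316*c
D = 1/1681138 ≈ 5.9484e-7
v = -1724847589/1681138 (v = -2 + (-1024 - 1*1/1681138) = -2 + (-1024 - 1/1681138) = -2 - 1721485313/1681138 = -1724847589/1681138 ≈ -1026.0)
(v + o(-1235)) + 2451524/(-136839) = (-1724847589/1681138 + (346 + (-1235)² + 1316*(-1235))) + 2451524/(-136839) = (-1724847589/1681138 + (346 + 1525225 - 1625260)) + 2451524*(-1/136839) = (-1724847589/1681138 - 99689) - 2451524/136839 = -169315813671/1681138 - 2451524/136839 = -23173127977080281/230045242782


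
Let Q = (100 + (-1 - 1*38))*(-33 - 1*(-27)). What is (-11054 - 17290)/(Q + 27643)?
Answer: -28344/27277 ≈ -1.0391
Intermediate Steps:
Q = -366 (Q = (100 + (-1 - 38))*(-33 + 27) = (100 - 39)*(-6) = 61*(-6) = -366)
(-11054 - 17290)/(Q + 27643) = (-11054 - 17290)/(-366 + 27643) = -28344/27277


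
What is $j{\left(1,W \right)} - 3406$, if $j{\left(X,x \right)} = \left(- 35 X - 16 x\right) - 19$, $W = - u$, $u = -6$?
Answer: $-3556$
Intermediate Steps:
$W = 6$ ($W = \left(-1\right) \left(-6\right) = 6$)
$j{\left(X,x \right)} = -19 - 35 X - 16 x$
$j{\left(1,W \right)} - 3406 = \left(-19 - 35 - 96\right) - 3406 = -150 - 3406 = -3556$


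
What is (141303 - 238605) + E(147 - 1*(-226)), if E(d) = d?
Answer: -96929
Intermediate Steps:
(141303 - 238605) + E(147 - 1*(-226)) = (141303 - 238605) + (147 - 1*(-226)) = -97302 + (147 + 226) = -97302 + 373 = -96929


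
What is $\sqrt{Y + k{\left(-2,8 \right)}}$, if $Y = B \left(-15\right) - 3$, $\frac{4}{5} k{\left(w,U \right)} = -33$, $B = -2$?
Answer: $\frac{i \sqrt{57}}{2} \approx 3.7749 i$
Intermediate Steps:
$k{\left(w,U \right)} = - \frac{165}{4}$ ($k{\left(w,U \right)} = \frac{5}{4} \left(-33\right) = - \frac{165}{4}$)
$Y = 27$ ($Y = \left(-2\right) \left(-15\right) - 3 = 30 - 3 = 27$)
$\sqrt{Y + k{\left(-2,8 \right)}} = \sqrt{27 - \frac{165}{4}} = \sqrt{- \frac{57}{4}} = \frac{i \sqrt{57}}{2}$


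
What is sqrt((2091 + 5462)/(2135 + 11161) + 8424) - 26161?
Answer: -26161 + sqrt(93082850367)/3324 ≈ -26069.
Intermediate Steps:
sqrt((2091 + 5462)/(2135 + 11161) + 8424) - 26161 = sqrt(7553/13296 + 8424) - 26161 = sqrt(112013057/13296) - 26161 = sqrt(93082850367)/3324 - 26161 = -26161 + sqrt(93082850367)/3324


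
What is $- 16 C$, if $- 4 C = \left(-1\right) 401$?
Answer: $-1604$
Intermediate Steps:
$C = \frac{401}{4}$ ($C = - \frac{\left(-1\right) 401}{4} = \left(- \frac{1}{4}\right) \left(-401\right) = \frac{401}{4} \approx 100.25$)
$- 16 C = \left(-16\right) \frac{401}{4} = -1604$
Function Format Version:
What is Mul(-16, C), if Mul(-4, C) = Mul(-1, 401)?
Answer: -1604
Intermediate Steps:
C = Rational(401, 4) (C = Mul(Rational(-1, 4), Mul(-1, 401)) = Mul(Rational(-1, 4), -401) = Rational(401, 4) ≈ 100.25)
Mul(-16, C) = Mul(-16, Rational(401, 4)) = -1604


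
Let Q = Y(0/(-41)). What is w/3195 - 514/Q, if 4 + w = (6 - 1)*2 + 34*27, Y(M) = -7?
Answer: 549566/7455 ≈ 73.718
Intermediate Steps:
w = 924 (w = -4 + ((6 - 1)*2 + 34*27) = -4 + (5*2 + 918) = -4 + (10 + 918) = -4 + 928 = 924)
Q = -7
w/3195 - 514/Q = 924/3195 - 514/(-7) = 924*(1/3195) - 514*(-⅐) = 308/1065 + 514/7 = 549566/7455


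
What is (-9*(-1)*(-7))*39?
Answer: -2457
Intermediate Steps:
(-9*(-1)*(-7))*39 = (9*(-7))*39 = -63*39 = -2457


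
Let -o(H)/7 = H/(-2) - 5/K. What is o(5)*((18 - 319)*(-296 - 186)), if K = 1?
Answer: 7616805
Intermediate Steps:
o(H) = 35 + 7*H/2 (o(H) = -7*(H/(-2) - 5/1) = -7*(H*(-½) - 5*1) = -7*(-H/2 - 5) = -7*(-5 - H/2) = 35 + 7*H/2)
o(5)*((18 - 319)*(-296 - 186)) = (35 + (7/2)*5)*((18 - 319)*(-296 - 186)) = (35 + 35/2)*(-301*(-482)) = (105/2)*145082 = 7616805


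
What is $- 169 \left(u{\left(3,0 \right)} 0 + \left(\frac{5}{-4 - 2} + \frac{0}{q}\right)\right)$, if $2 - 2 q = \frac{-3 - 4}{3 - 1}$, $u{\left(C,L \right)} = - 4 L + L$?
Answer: $\frac{845}{6} \approx 140.83$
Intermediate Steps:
$u{\left(C,L \right)} = - 3 L$
$q = \frac{11}{4}$ ($q = 1 - \frac{\left(-3 - 4\right) \frac{1}{3 - 1}}{2} = 1 - \frac{\left(-7\right) \frac{1}{2}}{2} = 1 - - \frac{7}{4} = 1 + \frac{7}{4} = \frac{11}{4} \approx 2.75$)
$- 169 \left(u{\left(3,0 \right)} 0 + \left(\frac{5}{-4 - 2} + \frac{0}{q}\right)\right) = - 169 \left(\left(-3\right) 0 \cdot 0 + \left(\frac{5}{-4 - 2} + \frac{0}{\frac{11}{4}}\right)\right) = - 169 \left(0 \cdot 0 + \left(\frac{5}{-4 - 2} + 0 \cdot \frac{4}{11}\right)\right) = - 169 \left(0 + \left(\frac{5}{-6} + 0\right)\right) = - 169 \left(0 + \left(5 \left(- \frac{1}{6}\right) + 0\right)\right) = - 169 \left(0 + \left(- \frac{5}{6} + 0\right)\right) = - 169 \left(0 - \frac{5}{6}\right) = \left(-169\right) \left(- \frac{5}{6}\right) = \frac{845}{6}$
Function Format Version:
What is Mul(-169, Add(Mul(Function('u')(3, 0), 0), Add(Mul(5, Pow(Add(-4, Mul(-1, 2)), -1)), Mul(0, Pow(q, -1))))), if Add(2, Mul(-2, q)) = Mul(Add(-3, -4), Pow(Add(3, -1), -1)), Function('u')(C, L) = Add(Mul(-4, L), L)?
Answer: Rational(845, 6) ≈ 140.83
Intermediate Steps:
Function('u')(C, L) = Mul(-3, L)
q = Rational(11, 4) (q = Add(1, Mul(Rational(-1, 2), Mul(Add(-3, -4), Pow(Add(3, -1), -1)))) = Add(1, Mul(Rational(-1, 2), Mul(-7, Pow(2, -1)))) = Add(1, Mul(Rational(-1, 2), Mul(-7, Rational(1, 2)))) = Add(1, Mul(Rational(-1, 2), Rational(-7, 2))) = Add(1, Rational(7, 4)) = Rational(11, 4) ≈ 2.7500)
Mul(-169, Add(Mul(Function('u')(3, 0), 0), Add(Mul(5, Pow(Add(-4, Mul(-1, 2)), -1)), Mul(0, Pow(q, -1))))) = Mul(-169, Add(Mul(Mul(-3, 0), 0), Add(Mul(5, Pow(Add(-4, Mul(-1, 2)), -1)), Mul(0, Pow(Rational(11, 4), -1))))) = Mul(-169, Add(Mul(0, 0), Add(Mul(5, Pow(Add(-4, -2), -1)), Mul(0, Rational(4, 11))))) = Mul(-169, Add(0, Add(Mul(5, Pow(-6, -1)), 0))) = Mul(-169, Add(0, Add(Mul(5, Rational(-1, 6)), 0))) = Mul(-169, Add(0, Add(Rational(-5, 6), 0))) = Mul(-169, Add(0, Rational(-5, 6))) = Mul(-169, Rational(-5, 6)) = Rational(845, 6)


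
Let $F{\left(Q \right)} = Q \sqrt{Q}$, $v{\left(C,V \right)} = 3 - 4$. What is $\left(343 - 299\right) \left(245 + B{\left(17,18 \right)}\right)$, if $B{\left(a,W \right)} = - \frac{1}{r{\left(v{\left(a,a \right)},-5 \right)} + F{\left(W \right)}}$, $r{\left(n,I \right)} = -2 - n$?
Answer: $\frac{62858136}{5831} - \frac{2376 \sqrt{2}}{5831} \approx 10779.0$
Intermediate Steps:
$v{\left(C,V \right)} = -1$ ($v{\left(C,V \right)} = 3 - 4 = -1$)
$F{\left(Q \right)} = Q^{\frac{3}{2}}$
$B{\left(a,W \right)} = - \frac{1}{-1 + W^{\frac{3}{2}}}$ ($B{\left(a,W \right)} = - \frac{1}{\left(-2 - -1\right) + W^{\frac{3}{2}}} = - \frac{1}{\left(-2 + 1\right) + W^{\frac{3}{2}}} = - \frac{1}{-1 + W^{\frac{3}{2}}}$)
$\left(343 - 299\right) \left(245 + B{\left(17,18 \right)}\right) = \left(343 - 299\right) \left(245 - \frac{1}{-1 + 18^{\frac{3}{2}}}\right) = 44 \left(245 - \frac{1}{-1 + 54 \sqrt{2}}\right) = 10780 - \frac{44}{-1 + 54 \sqrt{2}}$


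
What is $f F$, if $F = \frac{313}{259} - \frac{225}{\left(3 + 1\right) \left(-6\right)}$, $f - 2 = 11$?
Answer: $\frac{285077}{2072} \approx 137.59$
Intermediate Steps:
$f = 13$ ($f = 2 + 11 = 13$)
$F = \frac{21929}{2072}$ ($F = 313 \cdot \frac{1}{259} - \frac{225}{4 \left(-6\right)} = \frac{313}{259} - \frac{225}{-24} = \frac{313}{259} - - \frac{75}{8} = \frac{313}{259} + \frac{75}{8} = \frac{21929}{2072} \approx 10.583$)
$f F = 13 \cdot \frac{21929}{2072} = \frac{285077}{2072}$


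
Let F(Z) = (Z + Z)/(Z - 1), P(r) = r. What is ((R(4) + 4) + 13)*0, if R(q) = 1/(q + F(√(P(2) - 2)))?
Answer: 0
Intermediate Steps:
F(Z) = 2*Z/(-1 + Z) (F(Z) = (2*Z)/(-1 + Z) = 2*Z/(-1 + Z))
R(q) = 1/q (R(q) = 1/(q + 2*√(2 - 2)/(-1 + √(2 - 2))) = 1/(q + 2*√0/(-1 + √0)) = 1/(q + 2*0/(-1 + 0)) = 1/(q + 2*0/(-1)) = 1/(q + 2*0*(-1)) = 1/(q + 0) = 1/q)
((R(4) + 4) + 13)*0 = ((1/4 + 4) + 13)*0 = ((¼ + 4) + 13)*0 = (17/4 + 13)*0 = (69/4)*0 = 0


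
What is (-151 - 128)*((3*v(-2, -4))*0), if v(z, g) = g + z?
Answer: 0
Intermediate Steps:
(-151 - 128)*((3*v(-2, -4))*0) = (-151 - 128)*((3*(-4 - 2))*0) = -279*3*(-6)*0 = -(-5022)*0 = -279*0 = 0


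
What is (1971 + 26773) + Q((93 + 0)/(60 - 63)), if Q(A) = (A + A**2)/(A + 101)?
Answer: 201301/7 ≈ 28757.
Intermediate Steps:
Q(A) = (A + A**2)/(101 + A)
(1971 + 26773) + Q((93 + 0)/(60 - 63)) = (1971 + 26773) + ((93 + 0)/(60 - 63))*(1 + (93 + 0)/(60 - 63))/(101 + (93 + 0)/(60 - 63)) = 28744 + (93/(-3))*(1 + 93/(-3))/(101 + 93/(-3)) = 28744 + (93*(-1/3))*(1 + 93*(-1/3))/(101 + 93*(-1/3)) = 28744 - 31*(1 - 31)/(101 - 31) = 28744 - 31*(-30)/70 = 28744 - 31*1/70*(-30) = 28744 + 93/7 = 201301/7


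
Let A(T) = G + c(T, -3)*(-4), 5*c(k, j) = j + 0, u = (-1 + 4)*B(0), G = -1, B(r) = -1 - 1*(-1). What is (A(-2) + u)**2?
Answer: 49/25 ≈ 1.9600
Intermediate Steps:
B(r) = 0 (B(r) = -1 + 1 = 0)
u = 0 (u = (-1 + 4)*0 = 3*0 = 0)
c(k, j) = j/5 (c(k, j) = (j + 0)/5 = j/5)
A(T) = 7/5 (A(T) = -1 + ((1/5)*(-3))*(-4) = -1 - 3/5*(-4) = -1 + 12/5 = 7/5)
(A(-2) + u)**2 = (7/5 + 0)**2 = (7/5)**2 = 49/25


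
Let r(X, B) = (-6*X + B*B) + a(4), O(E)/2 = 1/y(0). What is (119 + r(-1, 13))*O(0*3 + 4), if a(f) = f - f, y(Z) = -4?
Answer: -147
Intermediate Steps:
a(f) = 0
O(E) = -1/2 (O(E) = 2/(-4) = 2*(-1/4) = -1/2)
r(X, B) = B**2 - 6*X (r(X, B) = (-6*X + B*B) + 0 = (-6*X + B**2) + 0 = (B**2 - 6*X) + 0 = B**2 - 6*X)
(119 + r(-1, 13))*O(0*3 + 4) = (119 + (13**2 - 6*(-1)))*(-1/2) = (119 + (169 + 6))*(-1/2) = (119 + 175)*(-1/2) = 294*(-1/2) = -147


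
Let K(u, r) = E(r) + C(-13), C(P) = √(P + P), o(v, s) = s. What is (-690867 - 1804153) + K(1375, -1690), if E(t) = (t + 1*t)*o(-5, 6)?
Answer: -2515300 + I*√26 ≈ -2.5153e+6 + 5.099*I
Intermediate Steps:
E(t) = 12*t (E(t) = (t + 1*t)*6 = (t + t)*6 = (2*t)*6 = 12*t)
C(P) = √2*√P (C(P) = √(2*P) = √2*√P)
K(u, r) = 12*r + I*√26 (K(u, r) = 12*r + √2*√(-13) = 12*r + √2*(I*√13) = 12*r + I*√26)
(-690867 - 1804153) + K(1375, -1690) = (-690867 - 1804153) + (12*(-1690) + I*√26) = -2495020 + (-20280 + I*√26) = -2515300 + I*√26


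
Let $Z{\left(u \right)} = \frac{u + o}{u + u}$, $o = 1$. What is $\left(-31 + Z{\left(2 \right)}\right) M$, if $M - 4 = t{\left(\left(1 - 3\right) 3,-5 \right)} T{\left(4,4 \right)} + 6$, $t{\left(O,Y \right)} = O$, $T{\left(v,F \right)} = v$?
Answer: $\frac{847}{2} \approx 423.5$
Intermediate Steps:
$Z{\left(u \right)} = \frac{1 + u}{2 u}$ ($Z{\left(u \right)} = \frac{u + 1}{u + u} = \frac{1 + u}{2 u}$)
$M = -14$ ($M = 4 + \left(\left(1 - 3\right) 3 \cdot 4 + 6\right) = 4 + \left(\left(-2\right) 3 \cdot 4 + 6\right) = 4 + \left(\left(-6\right) 4 + 6\right) = 4 + \left(-24 + 6\right) = 4 - 18 = -14$)
$\left(-31 + Z{\left(2 \right)}\right) M = \left(-31 + \frac{1 + 2}{2 \cdot 2}\right) \left(-14\right) = \left(-31 + \frac{1}{2} \cdot \frac{1}{2} \cdot 3\right) \left(-14\right) = \left(-31 + \frac{3}{4}\right) \left(-14\right) = \left(- \frac{121}{4}\right) \left(-14\right) = \frac{847}{2}$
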